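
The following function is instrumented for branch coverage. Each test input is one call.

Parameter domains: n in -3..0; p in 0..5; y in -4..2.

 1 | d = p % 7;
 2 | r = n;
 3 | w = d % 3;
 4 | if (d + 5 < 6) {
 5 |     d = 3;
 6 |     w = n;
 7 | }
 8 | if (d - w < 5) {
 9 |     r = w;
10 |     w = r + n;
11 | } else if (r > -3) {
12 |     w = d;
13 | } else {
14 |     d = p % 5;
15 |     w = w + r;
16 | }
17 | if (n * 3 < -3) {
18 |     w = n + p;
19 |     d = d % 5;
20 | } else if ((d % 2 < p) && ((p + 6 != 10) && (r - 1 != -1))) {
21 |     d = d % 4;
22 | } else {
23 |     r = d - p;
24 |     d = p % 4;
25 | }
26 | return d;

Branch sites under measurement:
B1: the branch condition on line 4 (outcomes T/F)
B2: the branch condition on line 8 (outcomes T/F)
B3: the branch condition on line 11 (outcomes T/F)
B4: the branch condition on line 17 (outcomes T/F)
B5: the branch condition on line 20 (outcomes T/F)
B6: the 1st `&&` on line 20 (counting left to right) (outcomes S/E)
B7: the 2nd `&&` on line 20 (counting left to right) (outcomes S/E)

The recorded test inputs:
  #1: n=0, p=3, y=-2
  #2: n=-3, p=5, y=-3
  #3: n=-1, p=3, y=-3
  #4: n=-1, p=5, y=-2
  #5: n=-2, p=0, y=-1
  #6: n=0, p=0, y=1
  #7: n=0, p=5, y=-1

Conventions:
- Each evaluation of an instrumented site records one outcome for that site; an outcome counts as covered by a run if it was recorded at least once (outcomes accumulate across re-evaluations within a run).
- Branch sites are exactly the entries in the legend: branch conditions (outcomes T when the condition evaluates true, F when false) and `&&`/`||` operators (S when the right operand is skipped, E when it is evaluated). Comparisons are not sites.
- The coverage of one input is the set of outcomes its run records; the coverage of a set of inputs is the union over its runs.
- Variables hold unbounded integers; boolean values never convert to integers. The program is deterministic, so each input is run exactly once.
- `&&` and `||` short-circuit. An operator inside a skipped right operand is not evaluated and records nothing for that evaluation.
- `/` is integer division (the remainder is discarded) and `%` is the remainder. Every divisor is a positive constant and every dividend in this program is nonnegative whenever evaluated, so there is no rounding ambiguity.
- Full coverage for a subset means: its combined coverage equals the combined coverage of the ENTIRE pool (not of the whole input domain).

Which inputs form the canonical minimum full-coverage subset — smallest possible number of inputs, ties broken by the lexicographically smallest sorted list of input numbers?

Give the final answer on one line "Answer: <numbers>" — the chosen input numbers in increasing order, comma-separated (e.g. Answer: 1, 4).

input #1, n=0, p=3, y=-2: events B1->F, B2->T, B4->F, B6->E, B7->E, B5->F; outcomes B1=F, B2=T, B4=F, B5=F, B6=E, B7=E
input #2, n=-3, p=5, y=-3: events B1->F, B2->T, B4->T; outcomes B1=F, B2=T, B4=T
input #3, n=-1, p=3, y=-3: events B1->F, B2->T, B4->F, B6->E, B7->E, B5->F; outcomes B1=F, B2=T, B4=F, B5=F, B6=E, B7=E
input #4, n=-1, p=5, y=-2: events B1->F, B2->T, B4->F, B6->E, B7->E, B5->T; outcomes B1=F, B2=T, B4=F, B5=T, B6=E, B7=E
input #5, n=-2, p=0, y=-1: events B1->T, B2->F, B3->T, B4->T; outcomes B1=T, B2=F, B3=T, B4=T
input #6, n=0, p=0, y=1: events B1->T, B2->T, B4->F, B6->S, B5->F; outcomes B1=T, B2=T, B4=F, B5=F, B6=S
input #7, n=0, p=5, y=-1: events B1->F, B2->T, B4->F, B6->E, B7->E, B5->T; outcomes B1=F, B2=T, B4=F, B5=T, B6=E, B7=E
the full pool covers 12 outcomes: B1=T, B1=F, B2=T, B2=F, B3=T, B4=T, B4=F, B5=T, B5=F, B6=S, B6=E, B7=E
no size-1 subset reaches all 12 outcomes (best union: 6/12)
no size-2 subset reaches all 12 outcomes (best union: 10/12)
at size 3, {4, 5, 6} reaches all 12 outcomes; every lexicographically earlier size-3 subset fails

Answer: 4, 5, 6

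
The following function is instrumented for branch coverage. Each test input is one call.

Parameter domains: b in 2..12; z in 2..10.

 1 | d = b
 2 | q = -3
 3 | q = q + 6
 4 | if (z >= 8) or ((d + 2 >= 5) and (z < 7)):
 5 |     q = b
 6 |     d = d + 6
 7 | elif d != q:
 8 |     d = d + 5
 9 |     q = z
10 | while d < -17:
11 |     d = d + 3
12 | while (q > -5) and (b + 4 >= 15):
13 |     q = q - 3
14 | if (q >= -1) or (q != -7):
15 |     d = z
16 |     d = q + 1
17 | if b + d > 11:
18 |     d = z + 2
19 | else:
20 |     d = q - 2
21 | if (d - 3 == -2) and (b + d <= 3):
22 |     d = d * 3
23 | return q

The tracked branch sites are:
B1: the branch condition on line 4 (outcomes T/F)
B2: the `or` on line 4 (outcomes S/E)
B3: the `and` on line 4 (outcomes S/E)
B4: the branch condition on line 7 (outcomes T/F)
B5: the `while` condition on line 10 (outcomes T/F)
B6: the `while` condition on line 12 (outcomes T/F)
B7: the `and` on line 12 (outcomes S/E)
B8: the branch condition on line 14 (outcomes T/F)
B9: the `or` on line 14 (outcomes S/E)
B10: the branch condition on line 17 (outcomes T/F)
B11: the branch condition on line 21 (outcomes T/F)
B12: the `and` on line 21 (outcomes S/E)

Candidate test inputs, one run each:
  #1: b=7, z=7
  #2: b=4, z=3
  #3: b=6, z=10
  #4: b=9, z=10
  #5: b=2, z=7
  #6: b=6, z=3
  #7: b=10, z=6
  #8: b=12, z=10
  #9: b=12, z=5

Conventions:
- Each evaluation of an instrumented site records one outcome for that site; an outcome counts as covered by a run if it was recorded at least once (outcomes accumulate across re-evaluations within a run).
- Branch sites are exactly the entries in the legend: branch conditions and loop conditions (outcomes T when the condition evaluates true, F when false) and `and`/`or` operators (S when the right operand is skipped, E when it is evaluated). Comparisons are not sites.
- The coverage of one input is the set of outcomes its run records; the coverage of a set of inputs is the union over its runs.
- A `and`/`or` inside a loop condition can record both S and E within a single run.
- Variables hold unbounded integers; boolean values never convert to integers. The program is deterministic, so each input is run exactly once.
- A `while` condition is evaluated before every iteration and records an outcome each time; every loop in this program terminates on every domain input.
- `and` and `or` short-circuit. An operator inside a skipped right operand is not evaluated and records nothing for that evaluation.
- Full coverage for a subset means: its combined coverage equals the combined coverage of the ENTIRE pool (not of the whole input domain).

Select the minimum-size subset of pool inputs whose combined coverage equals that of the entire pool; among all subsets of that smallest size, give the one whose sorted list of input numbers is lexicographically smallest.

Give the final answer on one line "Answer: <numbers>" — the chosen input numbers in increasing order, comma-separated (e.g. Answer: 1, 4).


test 1 (b=7, z=7) hits B1=F, B2=E, B3=E, B4=T, B5=F, B6=F, B7=E, B8=T, B9=S, B10=T, B11=F, B12=S
test 2 (b=4, z=3) hits B1=T, B2=E, B3=E, B5=F, B6=F, B7=E, B8=T, B9=S, B10=F, B11=F, B12=S
test 3 (b=6, z=10) hits B1=T, B2=S, B5=F, B6=F, B7=E, B8=T, B9=S, B10=T, B11=F, B12=S
test 4 (b=9, z=10) hits B1=T, B2=S, B5=F, B6=F, B7=E, B8=T, B9=S, B10=T, B11=F, B12=S
test 5 (b=2, z=7) hits B1=F, B2=E, B3=S, B4=T, B5=F, B6=F, B7=E, B8=T, B9=S, B10=F, B11=F, B12=S
test 6 (b=6, z=3) hits B1=T, B2=E, B3=E, B5=F, B6=F, B7=E, B8=T, B9=S, B10=T, B11=F, B12=S
test 7 (b=10, z=6) hits B1=T, B2=E, B3=E, B5=F, B6=F, B7=E, B8=T, B9=S, B10=T, B11=F, B12=S
test 8 (b=12, z=10) hits B1=T, B2=S, B5=F, B6=T, B6=F, B7=S, B7=E, B8=T, B9=E, B10=F, B11=F, B12=S
test 9 (b=12, z=5) hits B1=T, B2=E, B3=E, B5=F, B6=T, B6=F, B7=S, B7=E, B8=T, B9=E, B10=F, B11=F, B12=S
the full pool covers 19 outcomes: B1=T, B1=F, B2=S, B2=E, B3=S, B3=E, B4=T, B5=F, B6=T, B6=F, B7=S, B7=E, B8=T, B9=S, B9=E, B10=T, B10=F, B11=F, B12=S
checked all size-1 subsets: none covers 19 outcomes (max 13/19)
checked all size-2 subsets: none covers 19 outcomes (max 18/19)
at size 3, {1, 5, 8} reaches all 19 outcomes; every lexicographically earlier size-3 subset fails
Answer: 1, 5, 8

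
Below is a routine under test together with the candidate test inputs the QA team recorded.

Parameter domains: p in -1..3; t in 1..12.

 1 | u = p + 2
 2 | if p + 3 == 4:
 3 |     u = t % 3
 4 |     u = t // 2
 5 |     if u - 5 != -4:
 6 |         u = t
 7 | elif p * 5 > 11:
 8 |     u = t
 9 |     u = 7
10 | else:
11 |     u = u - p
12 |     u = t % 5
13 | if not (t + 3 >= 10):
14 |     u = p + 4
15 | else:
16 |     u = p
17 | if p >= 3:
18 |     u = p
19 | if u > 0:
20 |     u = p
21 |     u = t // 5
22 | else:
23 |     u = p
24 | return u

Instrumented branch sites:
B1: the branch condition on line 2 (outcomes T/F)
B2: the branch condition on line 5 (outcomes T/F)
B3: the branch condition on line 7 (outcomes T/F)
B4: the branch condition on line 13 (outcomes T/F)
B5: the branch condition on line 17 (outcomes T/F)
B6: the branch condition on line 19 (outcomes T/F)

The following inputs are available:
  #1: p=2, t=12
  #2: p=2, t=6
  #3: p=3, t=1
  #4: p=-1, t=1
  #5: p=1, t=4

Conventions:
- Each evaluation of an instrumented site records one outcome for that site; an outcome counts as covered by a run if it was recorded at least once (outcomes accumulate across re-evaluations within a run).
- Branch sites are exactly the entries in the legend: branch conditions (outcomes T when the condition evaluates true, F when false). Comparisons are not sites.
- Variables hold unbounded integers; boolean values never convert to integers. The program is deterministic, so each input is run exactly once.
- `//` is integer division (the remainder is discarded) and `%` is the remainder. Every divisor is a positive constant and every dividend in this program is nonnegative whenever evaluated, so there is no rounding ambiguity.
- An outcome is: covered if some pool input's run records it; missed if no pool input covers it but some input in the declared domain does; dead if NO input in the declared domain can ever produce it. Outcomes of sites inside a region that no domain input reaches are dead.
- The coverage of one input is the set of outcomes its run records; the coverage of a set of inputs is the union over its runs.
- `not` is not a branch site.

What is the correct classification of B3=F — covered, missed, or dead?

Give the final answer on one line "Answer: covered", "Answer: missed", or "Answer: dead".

B3=F is recorded by pool input(s) 1, 2, 4 -> covered

Answer: covered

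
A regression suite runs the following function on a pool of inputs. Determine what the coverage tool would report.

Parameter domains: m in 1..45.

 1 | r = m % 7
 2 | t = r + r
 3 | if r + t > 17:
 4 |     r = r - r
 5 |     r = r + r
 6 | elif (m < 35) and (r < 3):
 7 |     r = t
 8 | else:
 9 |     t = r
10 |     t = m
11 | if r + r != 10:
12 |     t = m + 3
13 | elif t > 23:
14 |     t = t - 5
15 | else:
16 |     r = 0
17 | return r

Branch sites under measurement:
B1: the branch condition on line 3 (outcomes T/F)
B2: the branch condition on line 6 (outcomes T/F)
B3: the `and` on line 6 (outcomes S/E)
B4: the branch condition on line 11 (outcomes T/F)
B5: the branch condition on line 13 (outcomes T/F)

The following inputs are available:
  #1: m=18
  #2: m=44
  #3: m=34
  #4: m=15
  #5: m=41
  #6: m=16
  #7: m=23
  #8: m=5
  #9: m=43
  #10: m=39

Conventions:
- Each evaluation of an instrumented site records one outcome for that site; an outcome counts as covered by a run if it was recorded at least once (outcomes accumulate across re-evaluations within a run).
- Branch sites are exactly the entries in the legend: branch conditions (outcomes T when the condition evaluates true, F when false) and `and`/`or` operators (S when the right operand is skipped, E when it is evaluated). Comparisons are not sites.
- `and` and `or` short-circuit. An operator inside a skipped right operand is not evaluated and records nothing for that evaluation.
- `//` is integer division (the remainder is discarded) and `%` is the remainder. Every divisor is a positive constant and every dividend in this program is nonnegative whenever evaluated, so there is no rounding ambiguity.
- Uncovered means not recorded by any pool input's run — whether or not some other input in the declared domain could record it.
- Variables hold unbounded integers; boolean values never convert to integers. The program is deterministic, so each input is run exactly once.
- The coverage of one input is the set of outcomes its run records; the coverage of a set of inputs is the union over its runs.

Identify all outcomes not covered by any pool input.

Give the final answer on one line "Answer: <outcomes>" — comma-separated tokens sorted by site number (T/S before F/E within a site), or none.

#1 (m=18) -> B1->F, B3->E, B2->F, B4->T; covered: B1=F, B2=F, B3=E, B4=T
#2 (m=44) -> B1->F, B3->S, B2->F, B4->T; covered: B1=F, B2=F, B3=S, B4=T
#3 (m=34) -> B1->T, B4->T; covered: B1=T, B4=T
#4 (m=15) -> B1->F, B3->E, B2->T, B4->T; covered: B1=F, B2=T, B3=E, B4=T
#5 (m=41) -> B1->T, B4->T; covered: B1=T, B4=T
#6 (m=16) -> B1->F, B3->E, B2->T, B4->T; covered: B1=F, B2=T, B3=E, B4=T
#7 (m=23) -> B1->F, B3->E, B2->T, B4->T; covered: B1=F, B2=T, B3=E, B4=T
#8 (m=5) -> B1->F, B3->E, B2->F, B4->F, B5->F; covered: B1=F, B2=F, B3=E, B4=F, B5=F
#9 (m=43) -> B1->F, B3->S, B2->F, B4->T; covered: B1=F, B2=F, B3=S, B4=T
#10 (m=39) -> B1->F, B3->S, B2->F, B4->T; covered: B1=F, B2=F, B3=S, B4=T
union over the pool: B1=T, B1=F, B2=T, B2=F, B3=S, B3=E, B4=T, B4=F, B5=F
uncovered (1 of 10): B5=T

Answer: B5=T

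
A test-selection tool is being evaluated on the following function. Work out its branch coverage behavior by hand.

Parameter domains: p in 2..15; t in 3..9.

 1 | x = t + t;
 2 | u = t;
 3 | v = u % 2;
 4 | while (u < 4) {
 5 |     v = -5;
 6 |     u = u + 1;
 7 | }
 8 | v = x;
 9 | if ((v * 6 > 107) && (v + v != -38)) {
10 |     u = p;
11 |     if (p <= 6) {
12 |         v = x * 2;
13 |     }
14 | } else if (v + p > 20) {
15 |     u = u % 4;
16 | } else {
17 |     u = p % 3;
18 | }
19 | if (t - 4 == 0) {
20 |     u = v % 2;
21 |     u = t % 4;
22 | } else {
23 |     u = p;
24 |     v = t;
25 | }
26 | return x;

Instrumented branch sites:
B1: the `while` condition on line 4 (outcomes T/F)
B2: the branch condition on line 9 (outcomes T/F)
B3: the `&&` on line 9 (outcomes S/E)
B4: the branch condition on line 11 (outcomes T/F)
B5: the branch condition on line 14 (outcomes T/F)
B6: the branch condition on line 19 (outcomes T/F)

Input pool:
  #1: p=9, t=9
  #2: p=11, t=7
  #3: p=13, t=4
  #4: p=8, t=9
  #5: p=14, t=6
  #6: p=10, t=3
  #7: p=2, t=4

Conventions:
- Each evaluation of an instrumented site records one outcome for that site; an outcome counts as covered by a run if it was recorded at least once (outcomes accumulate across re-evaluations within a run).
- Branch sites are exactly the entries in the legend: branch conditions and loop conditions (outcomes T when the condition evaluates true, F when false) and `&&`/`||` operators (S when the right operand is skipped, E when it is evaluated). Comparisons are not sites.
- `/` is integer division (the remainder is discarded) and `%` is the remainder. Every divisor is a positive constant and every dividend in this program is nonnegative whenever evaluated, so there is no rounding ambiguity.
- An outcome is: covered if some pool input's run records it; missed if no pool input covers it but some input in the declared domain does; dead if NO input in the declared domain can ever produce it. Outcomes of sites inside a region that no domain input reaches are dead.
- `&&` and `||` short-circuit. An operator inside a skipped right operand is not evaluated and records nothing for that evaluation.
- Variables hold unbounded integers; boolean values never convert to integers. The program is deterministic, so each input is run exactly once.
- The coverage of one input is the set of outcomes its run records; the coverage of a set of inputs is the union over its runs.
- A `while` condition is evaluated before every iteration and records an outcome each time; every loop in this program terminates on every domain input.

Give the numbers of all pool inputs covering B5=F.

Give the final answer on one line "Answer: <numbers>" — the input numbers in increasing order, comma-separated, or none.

input #1 (p=9, t=9): never hits B5=F
input #2 (p=11, t=7): never hits B5=F
input #3 (p=13, t=4): never hits B5=F
input #4 (p=8, t=9): never hits B5=F
input #5 (p=14, t=6): never hits B5=F
input #6 (p=10, t=3): hits B5=F
input #7 (p=2, t=4): hits B5=F

Answer: 6, 7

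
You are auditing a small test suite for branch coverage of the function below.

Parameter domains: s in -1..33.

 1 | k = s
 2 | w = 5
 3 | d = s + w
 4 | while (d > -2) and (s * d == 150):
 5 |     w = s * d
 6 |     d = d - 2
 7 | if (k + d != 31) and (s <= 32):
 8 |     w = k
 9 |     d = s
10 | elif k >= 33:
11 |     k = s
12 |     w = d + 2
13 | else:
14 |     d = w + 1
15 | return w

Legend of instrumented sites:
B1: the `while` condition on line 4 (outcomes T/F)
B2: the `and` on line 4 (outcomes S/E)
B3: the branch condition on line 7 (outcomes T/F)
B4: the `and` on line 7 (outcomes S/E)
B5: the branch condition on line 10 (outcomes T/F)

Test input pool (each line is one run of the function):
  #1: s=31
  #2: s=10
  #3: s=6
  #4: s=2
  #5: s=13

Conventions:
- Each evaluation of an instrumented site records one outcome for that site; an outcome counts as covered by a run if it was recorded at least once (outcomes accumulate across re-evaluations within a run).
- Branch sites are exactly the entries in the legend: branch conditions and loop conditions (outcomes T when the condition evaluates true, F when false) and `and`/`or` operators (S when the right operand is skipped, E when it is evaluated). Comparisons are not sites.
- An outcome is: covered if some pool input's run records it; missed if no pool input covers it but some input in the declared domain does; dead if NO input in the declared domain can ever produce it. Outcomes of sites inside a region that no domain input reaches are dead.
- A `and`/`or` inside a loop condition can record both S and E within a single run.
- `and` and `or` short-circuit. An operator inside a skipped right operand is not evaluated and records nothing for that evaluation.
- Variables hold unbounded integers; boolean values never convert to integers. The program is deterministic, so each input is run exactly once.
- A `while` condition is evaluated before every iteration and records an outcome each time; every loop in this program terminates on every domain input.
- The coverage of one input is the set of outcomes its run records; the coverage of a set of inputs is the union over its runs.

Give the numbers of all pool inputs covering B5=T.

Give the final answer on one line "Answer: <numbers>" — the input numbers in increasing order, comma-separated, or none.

input #1 (s=31): misses B5=T
input #2 (s=10): misses B5=T
input #3 (s=6): misses B5=T
input #4 (s=2): misses B5=T
input #5 (s=13): misses B5=T

Answer: none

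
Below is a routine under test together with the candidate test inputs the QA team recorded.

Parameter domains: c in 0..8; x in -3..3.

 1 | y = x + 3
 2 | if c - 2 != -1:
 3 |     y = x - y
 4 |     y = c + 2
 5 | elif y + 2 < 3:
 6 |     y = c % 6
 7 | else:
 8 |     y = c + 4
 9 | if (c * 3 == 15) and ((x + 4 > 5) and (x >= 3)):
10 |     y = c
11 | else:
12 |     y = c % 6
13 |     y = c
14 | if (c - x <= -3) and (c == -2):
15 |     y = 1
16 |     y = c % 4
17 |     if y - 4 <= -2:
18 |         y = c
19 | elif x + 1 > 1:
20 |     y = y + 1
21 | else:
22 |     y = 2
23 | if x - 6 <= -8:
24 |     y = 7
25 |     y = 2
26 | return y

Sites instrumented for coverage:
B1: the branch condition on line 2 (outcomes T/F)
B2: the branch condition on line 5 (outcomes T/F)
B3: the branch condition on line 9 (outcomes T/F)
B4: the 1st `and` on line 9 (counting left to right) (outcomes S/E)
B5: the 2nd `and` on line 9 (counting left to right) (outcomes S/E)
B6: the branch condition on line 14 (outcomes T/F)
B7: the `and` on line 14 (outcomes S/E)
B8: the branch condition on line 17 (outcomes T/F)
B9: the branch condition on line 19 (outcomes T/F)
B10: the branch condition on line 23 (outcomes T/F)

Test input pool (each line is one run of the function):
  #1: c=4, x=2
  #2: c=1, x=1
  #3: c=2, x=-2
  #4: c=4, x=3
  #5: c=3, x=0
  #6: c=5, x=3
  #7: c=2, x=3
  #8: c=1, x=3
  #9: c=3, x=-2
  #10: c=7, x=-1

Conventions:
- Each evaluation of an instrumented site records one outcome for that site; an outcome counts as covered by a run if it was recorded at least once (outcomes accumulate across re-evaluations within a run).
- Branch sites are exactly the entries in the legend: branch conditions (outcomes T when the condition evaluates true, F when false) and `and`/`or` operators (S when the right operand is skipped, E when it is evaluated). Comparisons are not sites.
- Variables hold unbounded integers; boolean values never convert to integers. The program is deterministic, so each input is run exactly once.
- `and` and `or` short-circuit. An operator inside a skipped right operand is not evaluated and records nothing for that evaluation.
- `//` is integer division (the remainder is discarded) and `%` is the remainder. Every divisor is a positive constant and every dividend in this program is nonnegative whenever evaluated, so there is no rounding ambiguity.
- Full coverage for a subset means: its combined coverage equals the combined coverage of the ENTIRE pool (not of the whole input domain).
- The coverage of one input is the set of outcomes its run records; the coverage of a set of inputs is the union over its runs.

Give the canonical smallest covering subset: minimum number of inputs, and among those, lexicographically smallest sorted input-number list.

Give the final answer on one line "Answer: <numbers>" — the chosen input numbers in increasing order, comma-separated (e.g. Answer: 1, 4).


run #1 (c=4, x=2) runs B1->T, B4->S, B3->F, B7->S, B6->F, B9->T, B10->F; records B1=T, B3=F, B4=S, B6=F, B7=S, B9=T, B10=F
run #2 (c=1, x=1) runs B1->F, B2->F, B4->S, B3->F, B7->S, B6->F, B9->T, B10->F; records B1=F, B2=F, B3=F, B4=S, B6=F, B7=S, B9=T, B10=F
run #3 (c=2, x=-2) runs B1->T, B4->S, B3->F, B7->S, B6->F, B9->F, B10->T; records B1=T, B3=F, B4=S, B6=F, B7=S, B9=F, B10=T
run #4 (c=4, x=3) runs B1->T, B4->S, B3->F, B7->S, B6->F, B9->T, B10->F; records B1=T, B3=F, B4=S, B6=F, B7=S, B9=T, B10=F
run #5 (c=3, x=0) runs B1->T, B4->S, B3->F, B7->S, B6->F, B9->F, B10->F; records B1=T, B3=F, B4=S, B6=F, B7=S, B9=F, B10=F
run #6 (c=5, x=3) runs B1->T, B4->E, B5->E, B3->T, B7->S, B6->F, B9->T, B10->F; records B1=T, B3=T, B4=E, B5=E, B6=F, B7=S, B9=T, B10=F
run #7 (c=2, x=3) runs B1->T, B4->S, B3->F, B7->S, B6->F, B9->T, B10->F; records B1=T, B3=F, B4=S, B6=F, B7=S, B9=T, B10=F
run #8 (c=1, x=3) runs B1->F, B2->F, B4->S, B3->F, B7->S, B6->F, B9->T, B10->F; records B1=F, B2=F, B3=F, B4=S, B6=F, B7=S, B9=T, B10=F
run #9 (c=3, x=-2) runs B1->T, B4->S, B3->F, B7->S, B6->F, B9->F, B10->T; records B1=T, B3=F, B4=S, B6=F, B7=S, B9=F, B10=T
run #10 (c=7, x=-1) runs B1->T, B4->S, B3->F, B7->S, B6->F, B9->F, B10->F; records B1=T, B3=F, B4=S, B6=F, B7=S, B9=F, B10=F
the full pool covers 14 outcomes: B1=T, B1=F, B2=F, B3=T, B3=F, B4=S, B4=E, B5=E, B6=F, B7=S, B9=T, B9=F, B10=T, B10=F
no size-1 subset reaches all 14 outcomes (best union: 8/14)
no size-2 subset reaches all 14 outcomes (best union: 12/14)
the canonical winner is {2, 3, 6}: size 3, full 14-outcome coverage, earliest index list among size-3 covers
Answer: 2, 3, 6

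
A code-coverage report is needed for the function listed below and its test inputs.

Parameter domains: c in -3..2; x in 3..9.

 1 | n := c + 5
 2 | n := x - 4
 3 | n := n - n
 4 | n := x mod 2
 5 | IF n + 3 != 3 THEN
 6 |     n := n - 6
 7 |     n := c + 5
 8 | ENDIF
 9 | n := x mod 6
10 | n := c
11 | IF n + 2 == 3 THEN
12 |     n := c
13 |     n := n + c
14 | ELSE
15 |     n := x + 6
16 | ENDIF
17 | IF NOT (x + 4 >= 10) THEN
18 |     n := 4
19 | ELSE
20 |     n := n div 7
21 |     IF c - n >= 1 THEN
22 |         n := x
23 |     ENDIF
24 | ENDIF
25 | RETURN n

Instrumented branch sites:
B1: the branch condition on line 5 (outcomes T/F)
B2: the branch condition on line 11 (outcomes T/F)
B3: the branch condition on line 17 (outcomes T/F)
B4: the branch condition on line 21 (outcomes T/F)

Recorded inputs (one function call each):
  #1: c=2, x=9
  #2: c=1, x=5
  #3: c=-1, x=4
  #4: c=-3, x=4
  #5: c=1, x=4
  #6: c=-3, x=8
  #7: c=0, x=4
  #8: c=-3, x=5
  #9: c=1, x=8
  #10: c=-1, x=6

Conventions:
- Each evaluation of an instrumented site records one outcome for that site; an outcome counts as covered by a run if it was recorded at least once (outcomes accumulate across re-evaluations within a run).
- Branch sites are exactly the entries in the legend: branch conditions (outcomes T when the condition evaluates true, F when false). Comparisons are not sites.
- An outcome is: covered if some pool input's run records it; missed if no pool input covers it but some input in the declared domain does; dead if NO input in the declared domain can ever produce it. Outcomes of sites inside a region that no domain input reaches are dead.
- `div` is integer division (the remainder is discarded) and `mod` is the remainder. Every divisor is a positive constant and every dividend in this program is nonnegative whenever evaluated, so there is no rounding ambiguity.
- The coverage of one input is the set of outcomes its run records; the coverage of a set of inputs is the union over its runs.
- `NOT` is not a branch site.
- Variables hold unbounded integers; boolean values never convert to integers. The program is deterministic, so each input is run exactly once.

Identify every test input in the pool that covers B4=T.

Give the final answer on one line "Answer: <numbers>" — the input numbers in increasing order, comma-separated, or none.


input #1 (c=2, x=9): does not record B4=T
input #2 (c=1, x=5): does not record B4=T
input #3 (c=-1, x=4): does not record B4=T
input #4 (c=-3, x=4): does not record B4=T
input #5 (c=1, x=4): does not record B4=T
input #6 (c=-3, x=8): does not record B4=T
input #7 (c=0, x=4): does not record B4=T
input #8 (c=-3, x=5): does not record B4=T
input #9 (c=1, x=8): records B4=T
input #10 (c=-1, x=6): does not record B4=T
Answer: 9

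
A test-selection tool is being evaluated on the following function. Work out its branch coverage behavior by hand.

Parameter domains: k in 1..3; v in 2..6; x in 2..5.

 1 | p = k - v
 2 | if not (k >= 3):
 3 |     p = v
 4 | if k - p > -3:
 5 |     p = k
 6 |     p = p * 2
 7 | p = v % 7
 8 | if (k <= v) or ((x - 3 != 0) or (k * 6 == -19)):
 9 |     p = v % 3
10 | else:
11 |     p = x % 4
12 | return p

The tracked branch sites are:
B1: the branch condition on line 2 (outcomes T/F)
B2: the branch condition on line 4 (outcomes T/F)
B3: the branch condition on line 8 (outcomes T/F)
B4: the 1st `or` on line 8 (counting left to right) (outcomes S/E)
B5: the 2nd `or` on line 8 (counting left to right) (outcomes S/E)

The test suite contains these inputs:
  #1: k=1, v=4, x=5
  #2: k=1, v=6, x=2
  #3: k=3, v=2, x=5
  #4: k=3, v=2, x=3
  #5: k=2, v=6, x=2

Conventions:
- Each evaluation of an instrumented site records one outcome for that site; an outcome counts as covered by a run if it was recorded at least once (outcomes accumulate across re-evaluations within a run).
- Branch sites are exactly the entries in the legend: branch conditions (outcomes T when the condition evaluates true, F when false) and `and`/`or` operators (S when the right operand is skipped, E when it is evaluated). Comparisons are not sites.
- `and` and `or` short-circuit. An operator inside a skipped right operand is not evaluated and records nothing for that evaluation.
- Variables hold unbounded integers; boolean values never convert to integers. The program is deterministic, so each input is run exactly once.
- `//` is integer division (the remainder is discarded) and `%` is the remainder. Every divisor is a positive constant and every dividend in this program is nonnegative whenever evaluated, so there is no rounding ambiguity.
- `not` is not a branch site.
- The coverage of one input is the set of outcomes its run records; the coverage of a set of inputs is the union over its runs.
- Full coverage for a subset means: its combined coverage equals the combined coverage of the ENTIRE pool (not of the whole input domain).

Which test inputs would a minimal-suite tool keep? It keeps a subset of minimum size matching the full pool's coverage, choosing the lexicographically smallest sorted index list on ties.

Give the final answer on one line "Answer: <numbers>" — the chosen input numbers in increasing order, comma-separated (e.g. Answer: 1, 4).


test 1 (k=1, v=4, x=5) hits B1=T, B2=F, B3=T, B4=S
test 2 (k=1, v=6, x=2) hits B1=T, B2=F, B3=T, B4=S
test 3 (k=3, v=2, x=5) hits B1=F, B2=T, B3=T, B4=E, B5=S
test 4 (k=3, v=2, x=3) hits B1=F, B2=T, B3=F, B4=E, B5=E
test 5 (k=2, v=6, x=2) hits B1=T, B2=F, B3=T, B4=S
the full pool covers 10 outcomes: B1=T, B1=F, B2=T, B2=F, B3=T, B3=F, B4=S, B4=E, B5=S, B5=E
checked all size-1 subsets: none covers 10 outcomes (max 5/10)
checked all size-2 subsets: none covers 10 outcomes (max 9/10)
at size 3, {1, 3, 4} reaches all 10 outcomes; every lexicographically earlier size-3 subset fails
Answer: 1, 3, 4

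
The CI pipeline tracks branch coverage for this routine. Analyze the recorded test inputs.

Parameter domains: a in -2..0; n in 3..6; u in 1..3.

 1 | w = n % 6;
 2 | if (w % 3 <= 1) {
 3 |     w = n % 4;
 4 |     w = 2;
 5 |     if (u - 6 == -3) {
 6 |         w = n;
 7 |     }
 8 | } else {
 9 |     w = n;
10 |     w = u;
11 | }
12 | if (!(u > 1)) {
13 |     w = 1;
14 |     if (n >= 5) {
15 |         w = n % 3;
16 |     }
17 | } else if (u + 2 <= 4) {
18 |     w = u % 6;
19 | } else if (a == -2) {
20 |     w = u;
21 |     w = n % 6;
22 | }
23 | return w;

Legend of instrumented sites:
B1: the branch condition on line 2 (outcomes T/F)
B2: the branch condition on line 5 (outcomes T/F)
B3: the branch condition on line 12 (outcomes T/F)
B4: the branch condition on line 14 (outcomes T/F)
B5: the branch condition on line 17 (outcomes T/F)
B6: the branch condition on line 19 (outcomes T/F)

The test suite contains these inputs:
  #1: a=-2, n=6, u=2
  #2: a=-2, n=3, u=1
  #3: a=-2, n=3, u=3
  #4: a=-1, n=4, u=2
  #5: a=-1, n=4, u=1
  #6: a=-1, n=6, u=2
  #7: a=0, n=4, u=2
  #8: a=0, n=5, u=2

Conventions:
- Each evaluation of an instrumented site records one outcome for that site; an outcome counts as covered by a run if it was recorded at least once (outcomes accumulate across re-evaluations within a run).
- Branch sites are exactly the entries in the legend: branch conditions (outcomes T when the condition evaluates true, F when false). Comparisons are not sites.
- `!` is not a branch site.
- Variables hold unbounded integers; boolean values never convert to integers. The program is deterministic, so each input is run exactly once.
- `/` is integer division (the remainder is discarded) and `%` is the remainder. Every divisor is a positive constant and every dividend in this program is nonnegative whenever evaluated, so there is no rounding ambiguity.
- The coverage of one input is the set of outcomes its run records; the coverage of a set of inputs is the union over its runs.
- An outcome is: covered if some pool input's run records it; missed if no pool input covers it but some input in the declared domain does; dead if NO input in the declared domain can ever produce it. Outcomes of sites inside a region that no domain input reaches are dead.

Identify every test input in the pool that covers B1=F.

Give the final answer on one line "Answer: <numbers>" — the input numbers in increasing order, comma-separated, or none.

input #1 (a=-2, n=6, u=2): does not produce B1=F
input #2 (a=-2, n=3, u=1): does not produce B1=F
input #3 (a=-2, n=3, u=3): does not produce B1=F
input #4 (a=-1, n=4, u=2): does not produce B1=F
input #5 (a=-1, n=4, u=1): does not produce B1=F
input #6 (a=-1, n=6, u=2): does not produce B1=F
input #7 (a=0, n=4, u=2): does not produce B1=F
input #8 (a=0, n=5, u=2): produces B1=F

Answer: 8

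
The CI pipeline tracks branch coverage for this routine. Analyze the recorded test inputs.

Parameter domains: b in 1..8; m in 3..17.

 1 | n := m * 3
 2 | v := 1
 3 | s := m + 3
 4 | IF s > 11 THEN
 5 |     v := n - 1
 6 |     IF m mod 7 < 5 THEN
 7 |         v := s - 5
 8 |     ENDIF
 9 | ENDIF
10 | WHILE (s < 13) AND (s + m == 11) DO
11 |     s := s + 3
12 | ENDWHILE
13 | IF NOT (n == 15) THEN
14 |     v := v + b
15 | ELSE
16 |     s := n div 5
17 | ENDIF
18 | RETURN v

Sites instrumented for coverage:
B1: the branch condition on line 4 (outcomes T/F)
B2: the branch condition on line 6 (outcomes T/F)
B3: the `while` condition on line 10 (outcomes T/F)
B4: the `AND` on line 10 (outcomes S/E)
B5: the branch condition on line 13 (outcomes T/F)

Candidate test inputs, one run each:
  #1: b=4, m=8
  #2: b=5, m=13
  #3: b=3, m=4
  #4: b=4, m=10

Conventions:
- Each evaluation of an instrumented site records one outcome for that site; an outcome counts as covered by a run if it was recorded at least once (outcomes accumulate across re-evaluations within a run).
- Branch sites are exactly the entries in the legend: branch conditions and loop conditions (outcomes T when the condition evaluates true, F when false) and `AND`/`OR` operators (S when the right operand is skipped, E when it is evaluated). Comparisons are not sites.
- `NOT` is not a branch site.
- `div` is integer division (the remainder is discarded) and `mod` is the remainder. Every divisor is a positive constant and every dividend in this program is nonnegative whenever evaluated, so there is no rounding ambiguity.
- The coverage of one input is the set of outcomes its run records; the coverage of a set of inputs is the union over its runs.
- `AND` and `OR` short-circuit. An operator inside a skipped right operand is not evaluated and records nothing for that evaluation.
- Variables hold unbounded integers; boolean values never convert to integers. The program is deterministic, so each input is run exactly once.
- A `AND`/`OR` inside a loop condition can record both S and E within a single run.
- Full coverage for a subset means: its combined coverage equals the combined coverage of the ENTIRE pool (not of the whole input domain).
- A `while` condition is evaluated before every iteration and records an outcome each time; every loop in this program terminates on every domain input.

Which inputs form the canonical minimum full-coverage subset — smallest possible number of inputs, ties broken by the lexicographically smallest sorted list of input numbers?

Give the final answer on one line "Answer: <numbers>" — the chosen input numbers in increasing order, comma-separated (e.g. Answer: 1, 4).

input #1, b=4, m=8: events B1->F, B4->E, B3->F, B5->T; outcomes B1=F, B3=F, B4=E, B5=T
input #2, b=5, m=13: events B1->T, B2->F, B4->S, B3->F, B5->T; outcomes B1=T, B2=F, B3=F, B4=S, B5=T
input #3, b=3, m=4: events B1->F, B4->E, B3->T, B4->E, B3->F, B5->T; outcomes B1=F, B3=T, B3=F, B4=E, B5=T
input #4, b=4, m=10: events B1->T, B2->T, B4->S, B3->F, B5->T; outcomes B1=T, B2=T, B3=F, B4=S, B5=T
the full pool covers 9 outcomes: B1=T, B1=F, B2=T, B2=F, B3=T, B3=F, B4=S, B4=E, B5=T
every size-1 subset falls short of the 9 outcomes (best: 5/9)
every size-2 subset falls short of the 9 outcomes (best: 8/9)
at size 3, {2, 3, 4} reaches all 9 outcomes; every lexicographically earlier size-3 subset fails

Answer: 2, 3, 4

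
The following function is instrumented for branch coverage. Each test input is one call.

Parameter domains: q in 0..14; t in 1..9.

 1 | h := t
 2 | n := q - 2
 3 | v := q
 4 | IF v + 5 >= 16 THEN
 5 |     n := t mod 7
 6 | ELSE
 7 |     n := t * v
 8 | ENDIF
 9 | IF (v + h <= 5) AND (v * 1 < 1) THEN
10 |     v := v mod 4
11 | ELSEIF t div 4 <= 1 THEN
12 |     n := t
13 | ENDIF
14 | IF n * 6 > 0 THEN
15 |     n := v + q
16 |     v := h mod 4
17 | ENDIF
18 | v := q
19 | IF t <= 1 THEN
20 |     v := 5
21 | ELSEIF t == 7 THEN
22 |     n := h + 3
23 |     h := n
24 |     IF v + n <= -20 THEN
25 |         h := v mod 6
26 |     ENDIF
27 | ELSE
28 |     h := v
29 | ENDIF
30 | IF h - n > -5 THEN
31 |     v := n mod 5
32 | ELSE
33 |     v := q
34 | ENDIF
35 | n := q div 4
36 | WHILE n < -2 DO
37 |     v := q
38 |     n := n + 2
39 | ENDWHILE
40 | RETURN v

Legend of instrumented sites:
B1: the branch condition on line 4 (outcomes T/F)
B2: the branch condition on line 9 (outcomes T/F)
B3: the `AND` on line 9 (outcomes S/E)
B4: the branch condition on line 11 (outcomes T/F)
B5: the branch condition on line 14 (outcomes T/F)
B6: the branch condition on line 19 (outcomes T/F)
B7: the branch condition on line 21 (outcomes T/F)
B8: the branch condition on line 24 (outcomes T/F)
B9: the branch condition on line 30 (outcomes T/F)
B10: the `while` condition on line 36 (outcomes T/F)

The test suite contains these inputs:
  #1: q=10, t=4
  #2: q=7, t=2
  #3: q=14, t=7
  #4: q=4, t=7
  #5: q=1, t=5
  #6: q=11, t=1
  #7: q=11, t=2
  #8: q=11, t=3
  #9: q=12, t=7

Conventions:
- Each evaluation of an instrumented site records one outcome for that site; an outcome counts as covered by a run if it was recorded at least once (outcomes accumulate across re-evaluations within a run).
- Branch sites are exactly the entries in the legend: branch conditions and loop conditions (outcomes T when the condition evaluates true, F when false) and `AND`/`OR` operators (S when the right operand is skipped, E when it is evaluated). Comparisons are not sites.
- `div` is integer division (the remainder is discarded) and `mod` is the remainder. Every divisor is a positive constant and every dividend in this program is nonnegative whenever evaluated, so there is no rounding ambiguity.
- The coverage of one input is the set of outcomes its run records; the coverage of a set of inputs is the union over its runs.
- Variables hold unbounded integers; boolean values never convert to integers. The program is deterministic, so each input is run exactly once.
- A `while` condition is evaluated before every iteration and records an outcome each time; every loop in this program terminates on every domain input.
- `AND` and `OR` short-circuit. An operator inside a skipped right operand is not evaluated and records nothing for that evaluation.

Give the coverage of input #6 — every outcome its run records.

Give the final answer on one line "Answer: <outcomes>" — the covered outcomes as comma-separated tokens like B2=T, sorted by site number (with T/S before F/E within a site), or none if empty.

Event log for input #6 (q=11, t=1):
  B1->T, B3->S, B2->F, B4->T, B5->T, B6->T, B9->F, B10->F
as a set, this run covers: B1=T, B2=F, B3=S, B4=T, B5=T, B6=T, B9=F, B10=F

Answer: B1=T, B2=F, B3=S, B4=T, B5=T, B6=T, B9=F, B10=F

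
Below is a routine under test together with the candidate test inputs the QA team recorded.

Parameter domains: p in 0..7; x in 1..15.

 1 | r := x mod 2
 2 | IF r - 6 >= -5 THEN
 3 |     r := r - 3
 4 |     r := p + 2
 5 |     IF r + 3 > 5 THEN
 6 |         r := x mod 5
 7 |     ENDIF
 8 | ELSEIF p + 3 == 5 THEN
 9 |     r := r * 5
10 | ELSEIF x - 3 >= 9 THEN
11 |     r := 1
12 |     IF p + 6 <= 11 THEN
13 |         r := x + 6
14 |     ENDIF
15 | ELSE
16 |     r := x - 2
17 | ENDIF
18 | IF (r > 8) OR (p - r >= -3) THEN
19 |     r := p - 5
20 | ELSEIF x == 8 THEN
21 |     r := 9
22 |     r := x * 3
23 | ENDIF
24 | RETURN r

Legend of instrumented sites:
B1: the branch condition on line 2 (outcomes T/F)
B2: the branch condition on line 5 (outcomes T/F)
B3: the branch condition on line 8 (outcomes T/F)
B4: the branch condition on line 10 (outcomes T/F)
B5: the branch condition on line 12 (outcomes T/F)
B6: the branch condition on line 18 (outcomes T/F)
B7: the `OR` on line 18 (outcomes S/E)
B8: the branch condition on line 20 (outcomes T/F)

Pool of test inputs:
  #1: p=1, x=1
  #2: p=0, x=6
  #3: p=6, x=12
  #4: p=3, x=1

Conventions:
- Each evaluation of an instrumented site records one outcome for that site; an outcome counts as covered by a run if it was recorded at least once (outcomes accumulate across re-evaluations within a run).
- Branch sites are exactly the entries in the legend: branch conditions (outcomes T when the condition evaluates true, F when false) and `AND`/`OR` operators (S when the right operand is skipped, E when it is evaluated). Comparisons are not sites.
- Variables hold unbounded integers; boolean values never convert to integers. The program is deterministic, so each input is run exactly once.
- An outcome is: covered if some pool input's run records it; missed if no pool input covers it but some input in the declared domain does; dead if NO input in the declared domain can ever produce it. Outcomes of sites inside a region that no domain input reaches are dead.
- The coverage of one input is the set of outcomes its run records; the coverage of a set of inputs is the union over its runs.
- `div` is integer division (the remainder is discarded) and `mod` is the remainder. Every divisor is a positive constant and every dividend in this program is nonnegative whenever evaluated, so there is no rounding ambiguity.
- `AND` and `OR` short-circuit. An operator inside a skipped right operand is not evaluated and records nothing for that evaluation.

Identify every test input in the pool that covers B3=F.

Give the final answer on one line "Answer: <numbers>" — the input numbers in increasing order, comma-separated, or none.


input #1 (p=1, x=1): does not record B3=F
input #2 (p=0, x=6): records B3=F
input #3 (p=6, x=12): records B3=F
input #4 (p=3, x=1): does not record B3=F
Answer: 2, 3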